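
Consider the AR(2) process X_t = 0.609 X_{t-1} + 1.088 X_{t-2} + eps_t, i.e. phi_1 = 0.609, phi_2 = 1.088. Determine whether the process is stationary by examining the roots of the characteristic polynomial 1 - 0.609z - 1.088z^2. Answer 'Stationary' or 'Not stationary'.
\text{Not stationary}

The AR(p) characteristic polynomial is P(z) = 1 - 0.609z - 1.088z^2.
Stationarity requires all roots to lie outside the unit circle, i.e. |z| > 1 for every root.
Set 1 + (-0.609) z + (-1.088) z^2 = 0, i.e. a z^2 + b z + c = 0 with a = -1.088, b = -0.609, c = 1.
Discriminant D = b^2 - 4ac = (-0.609)^2 - 4*(-1.088)*1 = 0.370881 - (-4.352) = 4.722881.
D >= 0, so the roots are real: z = (-b +/- sqrt(D)) / (2a) = (0.609 +/- 2.173219) / (-2.176).
  z_1 = (0.609 + 2.173219) / (-2.176) = -1.2786,   |z_1| = 1.2786.
  z_2 = (0.609 - 2.173219) / (-2.176) = 0.7189,   |z_2| = 0.7189.
Moduli of all roots: 1.2786, 0.7189.
All moduli strictly greater than 1? No.
Verdict: Not stationary.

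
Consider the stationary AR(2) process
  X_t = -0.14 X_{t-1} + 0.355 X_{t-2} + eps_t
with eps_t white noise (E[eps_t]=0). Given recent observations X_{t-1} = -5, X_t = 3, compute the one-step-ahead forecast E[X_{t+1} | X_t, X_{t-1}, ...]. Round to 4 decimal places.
E[X_{t+1} \mid \mathcal F_t] = -2.1950

For an AR(p) model X_t = c + sum_i phi_i X_{t-i} + eps_t, the
one-step-ahead conditional mean is
  E[X_{t+1} | X_t, ...] = c + sum_i phi_i X_{t+1-i}.
Substitute known values:
  E[X_{t+1} | ...] = (-0.14) * (3) + (0.355) * (-5)
                   = -2.1950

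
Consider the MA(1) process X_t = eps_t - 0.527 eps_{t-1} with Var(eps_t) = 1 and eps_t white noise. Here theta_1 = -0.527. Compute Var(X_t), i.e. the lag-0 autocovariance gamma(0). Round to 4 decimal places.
\gamma(0) = 1.2777

For an MA(q) process X_t = eps_t + sum_i theta_i eps_{t-i} with
Var(eps_t) = sigma^2, the variance is
  gamma(0) = sigma^2 * (1 + sum_i theta_i^2).
  sum_i theta_i^2 = (-0.527)^2 = 0.277729.
  gamma(0) = 1 * (1 + 0.277729) = 1 * 1.277729 = 1.277729, which rounds to 1.2777.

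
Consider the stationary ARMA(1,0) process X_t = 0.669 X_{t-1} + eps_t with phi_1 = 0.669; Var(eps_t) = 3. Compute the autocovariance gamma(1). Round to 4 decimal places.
\gamma(1) = 3.6330

Multiply the model equation by X_{t-k} and take expectations. With theta_0 = psi_0 = 1 and psi_j the MA(infinity) weights, this gives
  gamma(k) - sum_i phi_i gamma(k-i) = c_k,
  c_k = sigma^2 * sum_{j=k..q} theta_j psi_{j-k}   (c_k = 0 for k > q),
using gamma(-m) = gamma(m).
Pure AR (q = 0): c_0 = sigma^2 = 3, c_k = 0 for k >= 1.
Equations for k = 0 and k = 1 (AR order 1):
  gamma(0) = phi_1 gamma(1) + c_0
  gamma(1) = phi_1 gamma(0) + c_1
Substituting the second into the first: gamma(0) (1 - phi_1^2) = c_0 + phi_1 c_1, so
  gamma(0) = c_0 / (1 - phi_1^2) = 3 / (1 - (0.669)^2) = 3 / 0.552439 = 5.430464.
  gamma(1) = phi_1 gamma(0) = (0.669)(5.430464) = 3.63298.
Therefore gamma(1) = 3.6330 (to 4 decimal places).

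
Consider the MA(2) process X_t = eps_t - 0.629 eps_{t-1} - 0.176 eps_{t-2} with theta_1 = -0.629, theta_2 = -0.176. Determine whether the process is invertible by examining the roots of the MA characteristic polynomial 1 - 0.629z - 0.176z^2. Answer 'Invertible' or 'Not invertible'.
\text{Invertible}

The MA(q) characteristic polynomial is P(z) = 1 - 0.629z - 0.176z^2.
Invertibility requires all roots to lie outside the unit circle, i.e. |z| > 1 for every root.
Set 1 + (-0.629) z + (-0.176) z^2 = 0, i.e. a z^2 + b z + c = 0 with a = -0.176, b = -0.629, c = 1.
Discriminant D = b^2 - 4ac = (-0.629)^2 - 4*(-0.176)*1 = 0.395641 - (-0.704) = 1.099641.
D >= 0, so the roots are real: z = (-b +/- sqrt(D)) / (2a) = (0.629 +/- 1.048638) / (-0.352).
  z_1 = (0.629 + 1.048638) / (-0.352) = -4.766,   |z_1| = 4.766.
  z_2 = (0.629 - 1.048638) / (-0.352) = 1.1922,   |z_2| = 1.1922.
Moduli of all roots: 4.7660, 1.1922.
All moduli strictly greater than 1? Yes.
Verdict: Invertible.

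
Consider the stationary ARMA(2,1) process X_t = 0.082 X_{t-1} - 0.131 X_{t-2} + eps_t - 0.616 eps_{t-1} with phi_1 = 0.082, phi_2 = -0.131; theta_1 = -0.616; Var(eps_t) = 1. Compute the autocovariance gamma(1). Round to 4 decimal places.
\gamma(1) = -0.4490

Multiply the model equation by X_{t-k} and take expectations. With theta_0 = psi_0 = 1 and psi_j the MA(infinity) weights, this gives
  gamma(k) - sum_i phi_i gamma(k-i) = c_k,
  c_k = sigma^2 * sum_{j=k..q} theta_j psi_{j-k}   (c_k = 0 for k > q),
using gamma(-m) = gamma(m).
psi-weights needed (psi_j = theta_j + sum_i phi_i psi_{j-i}):
  psi_1 = theta_1 + phi_1 = -0.616 + (0.082) = -0.534
Right-hand sides:
  c_0 = sigma^2 (1 + theta_1 psi_1) = 1 * (1 + (-0.616)(-0.534)) = 1 * 1.328944 = 1.328944
  c_1 = sigma^2 theta_1 = 1 * (-0.616) = -0.616
  c_2 = 0
Equations for k = 0, 1, 2 (AR order 2, c_2 = 0):
  (E0) gamma(0) = phi_1 gamma(1) + phi_2 gamma(2) + c_0
  (E1) gamma(1) = phi_1 gamma(0) + phi_2 gamma(1) + c_1
  (E2) gamma(2) = phi_1 gamma(1) + phi_2 gamma(0)
From (E1): gamma(1) = A gamma(0) + B with
  A = phi_1 / (1 - phi_2) = 0.082 / 1.131 = 0.072502,   B = c_1 / (1 - phi_2) = -0.616 / 1.131 = -0.544651.
Insert (E2) into (E0): gamma(0) (1 - phi_2^2) = phi_1 (1 + phi_2) gamma(1) + c_0.
  phi_1 (1 + phi_2) = (0.082)(0.869) = 0.071258,   1 - phi_2^2 = 0.982839.
Replace gamma(1) by A gamma(0) + B and collect gamma(0):
  gamma(0) [0.982839 - (0.071258)(0.072502)] = (0.071258)(-0.544651) + 1.328944
  gamma(0) * 0.977673 = 1.290133
  gamma(0) = 1.290133 / 0.977673 = 1.319596.
  gamma(1) = A gamma(0) + B = (0.072502)(1.319596) + (-0.544651) = -0.448977.
Therefore gamma(1) = -0.4490 (to 4 decimal places).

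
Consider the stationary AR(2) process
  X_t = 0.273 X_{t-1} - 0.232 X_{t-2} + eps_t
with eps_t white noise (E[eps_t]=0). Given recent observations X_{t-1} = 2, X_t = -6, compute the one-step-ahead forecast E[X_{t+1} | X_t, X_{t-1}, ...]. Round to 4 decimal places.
E[X_{t+1} \mid \mathcal F_t] = -2.1020

For an AR(p) model X_t = c + sum_i phi_i X_{t-i} + eps_t, the
one-step-ahead conditional mean is
  E[X_{t+1} | X_t, ...] = c + sum_i phi_i X_{t+1-i}.
Substitute known values:
  E[X_{t+1} | ...] = (0.273) * (-6) + (-0.232) * (2)
                   = -2.1020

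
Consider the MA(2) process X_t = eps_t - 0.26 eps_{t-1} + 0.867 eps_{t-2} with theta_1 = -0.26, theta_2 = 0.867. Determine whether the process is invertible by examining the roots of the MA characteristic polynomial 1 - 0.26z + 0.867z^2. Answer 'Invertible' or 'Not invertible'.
\text{Invertible}

The MA(q) characteristic polynomial is P(z) = 1 - 0.26z + 0.867z^2.
Invertibility requires all roots to lie outside the unit circle, i.e. |z| > 1 for every root.
Set 1 + (-0.26) z + (0.867) z^2 = 0, i.e. a z^2 + b z + c = 0 with a = 0.867, b = -0.26, c = 1.
Discriminant D = b^2 - 4ac = (-0.26)^2 - 4*(0.867)*1 = 0.0676 - (3.468) = -3.4004.
D < 0, so the roots are the complex-conjugate pair z = (-b +/- i sqrt(-D)) / (2a) = 0.1499 +/- 1.0634i.
For a conjugate pair |z|^2 = z * conj(z) = (product of roots) = c/a = 1/(0.867) = 1.153403, so |z| = sqrt(1.153403) = 1.074 for both roots.
Moduli of all roots: 1.0740, 1.0740.
All moduli strictly greater than 1? Yes.
Verdict: Invertible.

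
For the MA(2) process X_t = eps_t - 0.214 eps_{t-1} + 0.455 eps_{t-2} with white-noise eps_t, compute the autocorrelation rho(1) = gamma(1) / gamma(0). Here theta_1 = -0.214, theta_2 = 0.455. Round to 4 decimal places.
\rho(1) = -0.2485

For an MA(q) process with theta_0 = 1, the autocovariance is
  gamma(k) = sigma^2 * sum_{i=0..q-k} theta_i * theta_{i+k},
and rho(k) = gamma(k) / gamma(0). Sigma^2 cancels.
  numerator   = (1)*(-0.214) + (-0.214)*(0.455) = -0.31137.
  denominator = (1)^2 + (-0.214)^2 + (0.455)^2 = 1.252821.
  rho(1) = -0.31137 / 1.252821 = -0.2485.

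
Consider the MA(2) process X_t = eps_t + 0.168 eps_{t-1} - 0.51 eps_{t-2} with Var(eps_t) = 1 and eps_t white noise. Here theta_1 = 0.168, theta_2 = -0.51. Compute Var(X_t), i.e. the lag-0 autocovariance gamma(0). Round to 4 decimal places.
\gamma(0) = 1.2883

For an MA(q) process X_t = eps_t + sum_i theta_i eps_{t-i} with
Var(eps_t) = sigma^2, the variance is
  gamma(0) = sigma^2 * (1 + sum_i theta_i^2).
  sum_i theta_i^2 = (0.168)^2 + (-0.51)^2 = 0.028224 + 0.2601 = 0.288324.
  gamma(0) = 1 * (1 + 0.288324) = 1 * 1.288324 = 1.288324, which rounds to 1.2883.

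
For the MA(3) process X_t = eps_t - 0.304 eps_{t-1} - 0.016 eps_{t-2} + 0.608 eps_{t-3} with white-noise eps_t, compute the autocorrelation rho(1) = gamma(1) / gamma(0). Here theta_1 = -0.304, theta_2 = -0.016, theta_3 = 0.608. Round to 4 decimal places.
\rho(1) = -0.2112

For an MA(q) process with theta_0 = 1, the autocovariance is
  gamma(k) = sigma^2 * sum_{i=0..q-k} theta_i * theta_{i+k},
and rho(k) = gamma(k) / gamma(0). Sigma^2 cancels.
  numerator   = (1)*(-0.304) + (-0.304)*(-0.016) + (-0.016)*(0.608) = -0.308864.
  denominator = (1)^2 + (-0.304)^2 + (-0.016)^2 + (0.608)^2 = 1.462336.
  rho(1) = -0.308864 / 1.462336 = -0.2112.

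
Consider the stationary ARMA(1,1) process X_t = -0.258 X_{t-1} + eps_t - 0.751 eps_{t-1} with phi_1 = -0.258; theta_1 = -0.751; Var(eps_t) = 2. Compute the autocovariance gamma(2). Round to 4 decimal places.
\gamma(2) = 0.6658

Multiply the model equation by X_{t-k} and take expectations. With theta_0 = psi_0 = 1 and psi_j the MA(infinity) weights, this gives
  gamma(k) - sum_i phi_i gamma(k-i) = c_k,
  c_k = sigma^2 * sum_{j=k..q} theta_j psi_{j-k}   (c_k = 0 for k > q),
using gamma(-m) = gamma(m).
psi-weights needed (psi_j = theta_j + sum_i phi_i psi_{j-i}):
  psi_1 = theta_1 + phi_1 = -0.751 + (-0.258) = -1.009
Right-hand sides:
  c_0 = sigma^2 (1 + theta_1 psi_1) = 2 * (1 + (-0.751)(-1.009)) = 2 * 1.757759 = 3.515518
  c_1 = sigma^2 theta_1 = 2 * (-0.751) = -1.502
  c_2 = 0
Equations for k = 0 and k = 1 (AR order 1):
  gamma(0) = phi_1 gamma(1) + c_0
  gamma(1) = phi_1 gamma(0) + c_1
Substituting the second into the first: gamma(0) (1 - phi_1^2) = c_0 + phi_1 c_1, so
  gamma(0) = (c_0 + phi_1 c_1) / (1 - phi_1^2) = (3.515518 + (-0.258)(-1.502)) / (1 - (-0.258)^2) = 3.903034 / 0.933436 = 4.181362.
  gamma(1) = phi_1 gamma(0) + c_1 = (-0.258)(4.181362) + (-1.502) = -2.580791.
For k = 2 (> q): gamma(2) = phi_1 gamma(1) = (-0.258)(-2.580791) = 0.665844.
Therefore gamma(2) = 0.6658 (to 4 decimal places).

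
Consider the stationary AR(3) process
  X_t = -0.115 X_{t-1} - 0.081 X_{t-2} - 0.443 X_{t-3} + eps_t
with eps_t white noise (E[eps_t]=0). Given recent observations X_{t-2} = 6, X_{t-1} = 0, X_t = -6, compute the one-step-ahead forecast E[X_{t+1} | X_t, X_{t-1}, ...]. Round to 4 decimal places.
E[X_{t+1} \mid \mathcal F_t] = -1.9680

For an AR(p) model X_t = c + sum_i phi_i X_{t-i} + eps_t, the
one-step-ahead conditional mean is
  E[X_{t+1} | X_t, ...] = c + sum_i phi_i X_{t+1-i}.
Substitute known values:
  E[X_{t+1} | ...] = (-0.115) * (-6) + (-0.081) * (0) + (-0.443) * (6)
                   = -1.9680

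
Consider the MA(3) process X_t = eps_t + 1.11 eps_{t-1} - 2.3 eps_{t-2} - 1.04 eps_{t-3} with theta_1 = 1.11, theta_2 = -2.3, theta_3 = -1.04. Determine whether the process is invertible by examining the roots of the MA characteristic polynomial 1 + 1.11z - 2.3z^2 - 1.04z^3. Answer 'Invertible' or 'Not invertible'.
\text{Not invertible}

The MA(q) characteristic polynomial is P(z) = 1 + 1.11z - 2.3z^2 - 1.04z^3.
Invertibility requires all roots to lie outside the unit circle, i.e. |z| > 1 for every root.
Degree 3: look for a simple real root z0 first, then factor out (1 - z/z0) and solve the remaining quadratic.
Testing z0 = -0.5: P(-0.5) = 1 + (1.11)(-0.5) + (-2.3)(-0.5)^2 + (-1.04)(-0.5)^3
  = 1 + (-0.555) + (-0.575) + (0.13) = 0.  So z_0 = -0.5 is a root, |z_0| = 0.5.
Divide out the factor (1 + 2 z) = (1 - z/z0) (since 1/z0 = -2):
  P(z) = (1 + 2 z)(1 + (-0.89) z + (-0.52) z^2)
  [check: z-coef -0.89 - (-2) = 1.11; z^2-coef -0.52 - (-2)(-0.89) = -2.3; z^3-coef -(-2)(-0.52) = -1.04.]
Remaining roots from the quadratic factor 1 + (-0.89) z + (-0.52) z^2:
  Set 1 + (-0.89) z + (-0.52) z^2 = 0, i.e. a z^2 + b z + c = 0 with a = -0.52, b = -0.89, c = 1.
  Discriminant D = b^2 - 4ac = (-0.89)^2 - 4*(-0.52)*1 = 0.7921 - (-2.08) = 2.8721.
  D >= 0, so the roots are real: z = (-b +/- sqrt(D)) / (2a) = (0.89 +/- 1.694727) / (-1.04).
    z_1 = (0.89 + 1.694727) / (-1.04) = -2.4853,   |z_1| = 2.4853.
    z_2 = (0.89 - 1.694727) / (-1.04) = 0.7738,   |z_2| = 0.7738.
Moduli of all roots: 0.5000, 2.4853, 0.7738.
All moduli strictly greater than 1? No.
Verdict: Not invertible.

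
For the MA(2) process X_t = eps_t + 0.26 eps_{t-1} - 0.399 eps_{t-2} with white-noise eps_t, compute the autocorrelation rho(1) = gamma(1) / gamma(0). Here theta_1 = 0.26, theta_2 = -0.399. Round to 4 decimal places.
\rho(1) = 0.1274

For an MA(q) process with theta_0 = 1, the autocovariance is
  gamma(k) = sigma^2 * sum_{i=0..q-k} theta_i * theta_{i+k},
and rho(k) = gamma(k) / gamma(0). Sigma^2 cancels.
  numerator   = (1)*(0.26) + (0.26)*(-0.399) = 0.15626.
  denominator = (1)^2 + (0.26)^2 + (-0.399)^2 = 1.226801.
  rho(1) = 0.15626 / 1.226801 = 0.1274.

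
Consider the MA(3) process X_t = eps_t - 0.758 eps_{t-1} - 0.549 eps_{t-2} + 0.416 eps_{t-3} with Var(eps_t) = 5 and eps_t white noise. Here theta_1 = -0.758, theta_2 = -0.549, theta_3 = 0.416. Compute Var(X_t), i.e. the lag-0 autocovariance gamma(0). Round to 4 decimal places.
\gamma(0) = 10.2451

For an MA(q) process X_t = eps_t + sum_i theta_i eps_{t-i} with
Var(eps_t) = sigma^2, the variance is
  gamma(0) = sigma^2 * (1 + sum_i theta_i^2).
  sum_i theta_i^2 = (-0.758)^2 + (-0.549)^2 + (0.416)^2 = 0.574564 + 0.301401 + 0.173056 = 1.049021.
  gamma(0) = 5 * (1 + 1.049021) = 5 * 2.049021 = 10.245105, which rounds to 10.2451.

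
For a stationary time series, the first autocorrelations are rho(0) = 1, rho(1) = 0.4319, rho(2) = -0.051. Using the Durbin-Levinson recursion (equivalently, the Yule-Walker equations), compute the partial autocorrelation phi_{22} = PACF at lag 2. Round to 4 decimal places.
\phi_{22} = -0.2920

The PACF at lag k is phi_{kk}, the last component of the solution
to the Yule-Walker system G_k phi = r_k where
  (G_k)_{ij} = rho(|i - j|), (r_k)_i = rho(i), i,j = 1..k.
Equivalently, Durbin-Levinson gives phi_{kk} iteratively:
  phi_{11} = rho(1)
  phi_{kk} = [rho(k) - sum_{j=1..k-1} phi_{k-1,j} rho(k-j)]
            / [1 - sum_{j=1..k-1} phi_{k-1,j} rho(j)],
  phi_{k,j} = phi_{k-1,j} - phi_{kk} phi_{k-1,k-j},  j = 1..k-1.
Step k = 1:
  phi_11 = rho(1) = 0.4319.
Step k = 2:
  phi_22 = [rho(2) - phi_11 rho(1)] / [1 - phi_11 rho(1)] = [-0.051 - (0.4319)(0.4319)] / [1 - (0.4319)(0.4319)]
         = -0.23753761 / 0.81346239 = -0.292.
Therefore phi_{22} = -0.2920.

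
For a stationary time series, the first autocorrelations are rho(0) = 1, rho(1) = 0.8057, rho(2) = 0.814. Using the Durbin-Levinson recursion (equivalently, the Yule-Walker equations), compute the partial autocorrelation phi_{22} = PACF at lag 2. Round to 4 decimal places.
\phi_{22} = 0.4699

The PACF at lag k is phi_{kk}, the last component of the solution
to the Yule-Walker system G_k phi = r_k where
  (G_k)_{ij} = rho(|i - j|), (r_k)_i = rho(i), i,j = 1..k.
Equivalently, Durbin-Levinson gives phi_{kk} iteratively:
  phi_{11} = rho(1)
  phi_{kk} = [rho(k) - sum_{j=1..k-1} phi_{k-1,j} rho(k-j)]
            / [1 - sum_{j=1..k-1} phi_{k-1,j} rho(j)],
  phi_{k,j} = phi_{k-1,j} - phi_{kk} phi_{k-1,k-j},  j = 1..k-1.
Step k = 1:
  phi_11 = rho(1) = 0.8057.
Step k = 2:
  phi_22 = [rho(2) - phi_11 rho(1)] / [1 - phi_11 rho(1)] = [0.814 - (0.8057)(0.8057)] / [1 - (0.8057)(0.8057)]
         = 0.16484751 / 0.35084751 = 0.4699.
Therefore phi_{22} = 0.4699.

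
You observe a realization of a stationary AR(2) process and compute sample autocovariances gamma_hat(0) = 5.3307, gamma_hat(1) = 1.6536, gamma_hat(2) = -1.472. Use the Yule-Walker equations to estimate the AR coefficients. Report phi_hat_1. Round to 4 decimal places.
\hat\phi_{1} = 0.4380

The Yule-Walker equations for an AR(p) process read, in matrix form,
  Gamma_p phi = r_p,   with   (Gamma_p)_{ij} = gamma(|i - j|),
                       (r_p)_i = gamma(i),   i,j = 1..p.
Substitute the sample gammas (Toeplitz matrix and right-hand side of size 2):
  Gamma_p = [[5.3307, 1.6536], [1.6536, 5.3307]]
  r_p     = [1.6536, -1.472]
Written out:
  5.3307 phi_1 + 1.6536 phi_2 = 1.6536
  1.6536 phi_1 + 5.3307 phi_2 = -1.472
Solve by Cramer's rule:
  det = gamma(0)^2 - gamma(1)^2 = (5.3307)^2 - (1.6536)^2 = 28.41636249 - 2.73439296 = 25.68196953
  phi_hat_1 = [gamma(1) gamma(0) - gamma(1) gamma(2)] / det = [(1.6536)(5.3307) - (1.6536)(-1.472)] / 25.68196953 = 11.24894472 / 25.68196953 = 0.438
  phi_hat_2 = [gamma(0) gamma(2) - gamma(1)^2] / det = [(5.3307)(-1.472) - (1.6536)^2] / 25.68196953 = -10.58118336 / 25.68196953 = -0.412
So phi_hat = [0.4380, -0.4120].
Therefore phi_hat_1 = 0.4380.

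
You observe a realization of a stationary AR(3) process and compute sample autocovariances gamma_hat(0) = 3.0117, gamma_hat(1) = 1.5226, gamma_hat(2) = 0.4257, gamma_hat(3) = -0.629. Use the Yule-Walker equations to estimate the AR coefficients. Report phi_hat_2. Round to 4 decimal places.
\hat\phi_{2} = 0.0180

The Yule-Walker equations for an AR(p) process read, in matrix form,
  Gamma_p phi = r_p,   with   (Gamma_p)_{ij} = gamma(|i - j|),
                       (r_p)_i = gamma(i),   i,j = 1..p.
Substitute the sample gammas (Toeplitz matrix and right-hand side of size 3):
  Gamma_p = [[3.0117, 1.5226, 0.4257], [1.5226, 3.0117, 1.5226], [0.4257, 1.5226, 3.0117]]
  r_p     = [1.5226, 0.4257, -0.629]
Written out (R1..R3):
  (R1) 3.0117 phi_1 + 1.5226 phi_2 + 0.4257 phi_3 = 1.5226
  (R2) 1.5226 phi_1 + 3.0117 phi_2 + 1.5226 phi_3 = 0.4257
  (R3) 0.4257 phi_1 + 1.5226 phi_2 + 3.0117 phi_3 = -0.629
Gaussian elimination:
  R2 <- R2 - (1.5226/3.0117) R1 = R2 - (0.505562) R1:  2.241932 phi_2 + 1.307382 phi_3 = -0.344068
  R3 <- R3 - (0.4257/3.0117) R1 = R3 - (0.141349) R1:  1.307382 phi_2 + 2.951528 phi_3 = -0.844218
  R3 <- R3 - (1.307382/2.241932) R2 = R3 - (0.58315) R2:  2.189128 phi_3 = -0.643574
Back-substitution:
  phi_hat_3 = -0.643574 / 2.189128 = -0.293987
  phi_hat_2 = (-0.344068 - (1.307382)(-0.293987)) / 2.241932 = 0.017969
  phi_hat_1 = (1.5226 - (1.5226)(0.017969) - (0.4257)(-0.293987)) / 3.0117 = 0.538032
So phi_hat = [0.5380, 0.0180, -0.2940].
Therefore phi_hat_2 = 0.0180.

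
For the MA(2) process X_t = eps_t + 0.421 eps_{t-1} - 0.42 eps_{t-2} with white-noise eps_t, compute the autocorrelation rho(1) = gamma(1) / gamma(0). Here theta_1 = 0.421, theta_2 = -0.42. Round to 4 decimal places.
\rho(1) = 0.1804

For an MA(q) process with theta_0 = 1, the autocovariance is
  gamma(k) = sigma^2 * sum_{i=0..q-k} theta_i * theta_{i+k},
and rho(k) = gamma(k) / gamma(0). Sigma^2 cancels.
  numerator   = (1)*(0.421) + (0.421)*(-0.42) = 0.24418.
  denominator = (1)^2 + (0.421)^2 + (-0.42)^2 = 1.353641.
  rho(1) = 0.24418 / 1.353641 = 0.1804.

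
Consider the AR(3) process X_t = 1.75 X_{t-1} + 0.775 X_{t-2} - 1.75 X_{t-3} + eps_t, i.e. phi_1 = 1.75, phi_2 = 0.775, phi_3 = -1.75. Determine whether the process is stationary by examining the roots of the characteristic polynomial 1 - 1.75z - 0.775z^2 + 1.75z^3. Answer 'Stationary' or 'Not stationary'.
\text{Not stationary}

The AR(p) characteristic polynomial is P(z) = 1 - 1.75z - 0.775z^2 + 1.75z^3.
Stationarity requires all roots to lie outside the unit circle, i.e. |z| > 1 for every root.
Degree 3: look for a simple real root z0 first, then factor out (1 - z/z0) and solve the remaining quadratic.
Testing z0 = 0.8: P(0.8) = 1 + (-1.75)(0.8) + (-0.775)(0.8)^2 + (1.75)(0.8)^3
  = 1 + (-1.4) + (-0.496) + (0.896) = 0.  So z_0 = 0.8 is a root, |z_0| = 0.8.
Divide out the factor (1 - 1.25 z) = (1 - z/z0) (since 1/z0 = 1.25):
  P(z) = (1 - 1.25 z)(1 + (-0.5) z + (-1.4) z^2)
  [check: z-coef -0.5 - (1.25) = -1.75; z^2-coef -1.4 - (1.25)(-0.5) = -0.775; z^3-coef -(1.25)(-1.4) = 1.75.]
Remaining roots from the quadratic factor 1 + (-0.5) z + (-1.4) z^2:
  Set 1 + (-0.5) z + (-1.4) z^2 = 0, i.e. a z^2 + b z + c = 0 with a = -1.4, b = -0.5, c = 1.
  Discriminant D = b^2 - 4ac = (-0.5)^2 - 4*(-1.4)*1 = 0.25 - (-5.6) = 5.85.
  D >= 0, so the roots are real: z = (-b +/- sqrt(D)) / (2a) = (0.5 +/- 2.418677) / (-2.8).
    z_1 = (0.5 + 2.418677) / (-2.8) = -1.0424,   |z_1| = 1.0424.
    z_2 = (0.5 - 2.418677) / (-2.8) = 0.6852,   |z_2| = 0.6852.
Moduli of all roots: 0.8000, 1.0424, 0.6852.
All moduli strictly greater than 1? No.
Verdict: Not stationary.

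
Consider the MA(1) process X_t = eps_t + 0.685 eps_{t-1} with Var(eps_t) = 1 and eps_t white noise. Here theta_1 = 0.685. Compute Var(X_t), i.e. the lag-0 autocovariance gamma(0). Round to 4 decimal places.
\gamma(0) = 1.4692

For an MA(q) process X_t = eps_t + sum_i theta_i eps_{t-i} with
Var(eps_t) = sigma^2, the variance is
  gamma(0) = sigma^2 * (1 + sum_i theta_i^2).
  sum_i theta_i^2 = (0.685)^2 = 0.469225.
  gamma(0) = 1 * (1 + 0.469225) = 1 * 1.469225 = 1.469225, which rounds to 1.4692.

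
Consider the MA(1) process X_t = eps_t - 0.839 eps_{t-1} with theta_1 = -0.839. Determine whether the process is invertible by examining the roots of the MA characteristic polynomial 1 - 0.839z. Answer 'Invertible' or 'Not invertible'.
\text{Invertible}

The MA(q) characteristic polynomial is P(z) = 1 - 0.839z.
Invertibility requires all roots to lie outside the unit circle, i.e. |z| > 1 for every root.
This is linear in z: 1 + (-0.839) z = 0  =>  z = -1/(-0.839) = 1.191895,  |z| = 1.191895.
Moduli of all roots: 1.1919.
All moduli strictly greater than 1? Yes.
Verdict: Invertible.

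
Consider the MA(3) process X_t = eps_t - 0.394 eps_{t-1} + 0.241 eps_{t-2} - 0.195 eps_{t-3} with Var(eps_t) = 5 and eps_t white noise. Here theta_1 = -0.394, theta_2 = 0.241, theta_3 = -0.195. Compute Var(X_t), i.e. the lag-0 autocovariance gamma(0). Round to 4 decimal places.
\gamma(0) = 6.2567

For an MA(q) process X_t = eps_t + sum_i theta_i eps_{t-i} with
Var(eps_t) = sigma^2, the variance is
  gamma(0) = sigma^2 * (1 + sum_i theta_i^2).
  sum_i theta_i^2 = (-0.394)^2 + (0.241)^2 + (-0.195)^2 = 0.155236 + 0.058081 + 0.038025 = 0.251342.
  gamma(0) = 5 * (1 + 0.251342) = 5 * 1.251342 = 6.25671, which rounds to 6.2567.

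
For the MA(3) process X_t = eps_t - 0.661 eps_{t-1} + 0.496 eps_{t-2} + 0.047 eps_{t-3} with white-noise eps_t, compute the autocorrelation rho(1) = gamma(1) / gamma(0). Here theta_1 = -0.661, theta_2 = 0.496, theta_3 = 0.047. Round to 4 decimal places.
\rho(1) = -0.5730

For an MA(q) process with theta_0 = 1, the autocovariance is
  gamma(k) = sigma^2 * sum_{i=0..q-k} theta_i * theta_{i+k},
and rho(k) = gamma(k) / gamma(0). Sigma^2 cancels.
  numerator   = (1)*(-0.661) + (-0.661)*(0.496) + (0.496)*(0.047) = -0.965544.
  denominator = (1)^2 + (-0.661)^2 + (0.496)^2 + (0.047)^2 = 1.685146.
  rho(1) = -0.965544 / 1.685146 = -0.5730.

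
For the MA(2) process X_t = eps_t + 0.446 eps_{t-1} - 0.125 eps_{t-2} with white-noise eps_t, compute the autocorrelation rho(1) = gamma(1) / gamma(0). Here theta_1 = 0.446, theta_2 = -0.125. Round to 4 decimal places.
\rho(1) = 0.3213

For an MA(q) process with theta_0 = 1, the autocovariance is
  gamma(k) = sigma^2 * sum_{i=0..q-k} theta_i * theta_{i+k},
and rho(k) = gamma(k) / gamma(0). Sigma^2 cancels.
  numerator   = (1)*(0.446) + (0.446)*(-0.125) = 0.39025.
  denominator = (1)^2 + (0.446)^2 + (-0.125)^2 = 1.214541.
  rho(1) = 0.39025 / 1.214541 = 0.3213.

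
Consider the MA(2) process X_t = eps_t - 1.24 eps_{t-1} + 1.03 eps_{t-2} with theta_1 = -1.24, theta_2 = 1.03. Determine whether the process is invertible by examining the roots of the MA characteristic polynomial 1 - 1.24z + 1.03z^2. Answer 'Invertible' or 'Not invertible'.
\text{Not invertible}

The MA(q) characteristic polynomial is P(z) = 1 - 1.24z + 1.03z^2.
Invertibility requires all roots to lie outside the unit circle, i.e. |z| > 1 for every root.
Set 1 + (-1.24) z + (1.03) z^2 = 0, i.e. a z^2 + b z + c = 0 with a = 1.03, b = -1.24, c = 1.
Discriminant D = b^2 - 4ac = (-1.24)^2 - 4*(1.03)*1 = 1.5376 - (4.12) = -2.5824.
D < 0, so the roots are the complex-conjugate pair z = (-b +/- i sqrt(-D)) / (2a) = 0.6019 +/- 0.7801i.
For a conjugate pair |z|^2 = z * conj(z) = (product of roots) = c/a = 1/(1.03) = 0.970874, so |z| = sqrt(0.970874) = 0.9853 for both roots.
Moduli of all roots: 0.9853, 0.9853.
All moduli strictly greater than 1? No.
Verdict: Not invertible.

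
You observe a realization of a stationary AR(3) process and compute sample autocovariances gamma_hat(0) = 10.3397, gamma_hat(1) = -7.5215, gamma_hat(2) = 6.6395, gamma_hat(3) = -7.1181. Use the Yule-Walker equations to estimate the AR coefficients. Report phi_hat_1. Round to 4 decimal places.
\hat\phi_{1} = -0.4670

The Yule-Walker equations for an AR(p) process read, in matrix form,
  Gamma_p phi = r_p,   with   (Gamma_p)_{ij} = gamma(|i - j|),
                       (r_p)_i = gamma(i),   i,j = 1..p.
Substitute the sample gammas (Toeplitz matrix and right-hand side of size 3):
  Gamma_p = [[10.3397, -7.5215, 6.6395], [-7.5215, 10.3397, -7.5215], [6.6395, -7.5215, 10.3397]]
  r_p     = [-7.5215, 6.6395, -7.1181]
Written out (R1..R3):
  (R1) 10.3397 phi_1 - 7.5215 phi_2 + 6.6395 phi_3 = -7.5215
  (R2) -7.5215 phi_1 + 10.3397 phi_2 - 7.5215 phi_3 = 6.6395
  (R3) 6.6395 phi_1 - 7.5215 phi_2 + 10.3397 phi_3 = -7.1181
Gaussian elimination:
  R2 <- R2 - (-7.5215/10.3397) R1 = R2 - (-0.727439) R1:  4.868268 phi_2 - 2.691669 phi_3 = 1.168068
  R3 <- R3 - (6.6395/10.3397) R1 = R3 - (0.642137) R1:  -2.691669 phi_2 + 6.076234 phi_3 = -2.288269
  R3 <- R3 - (-2.691669/4.868268) R2 = R3 - (-0.552901) R2:  4.588008 phi_3 = -1.642444
Back-substitution:
  phi_hat_3 = -1.642444 / 4.588008 = -0.357986
  phi_hat_2 = (1.168068 - (-2.691669)(-0.357986)) / 4.868268 = 0.042004
  phi_hat_1 = (-7.5215 - (-7.5215)(0.042004) - (6.6395)(-0.357986)) / 10.3397 = -0.467007
So phi_hat = [-0.4670, 0.0420, -0.3580].
Therefore phi_hat_1 = -0.4670.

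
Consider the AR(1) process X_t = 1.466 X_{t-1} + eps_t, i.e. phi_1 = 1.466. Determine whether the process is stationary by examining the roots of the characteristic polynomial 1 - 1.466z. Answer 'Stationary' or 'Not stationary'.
\text{Not stationary}

The AR(p) characteristic polynomial is P(z) = 1 - 1.466z.
Stationarity requires all roots to lie outside the unit circle, i.e. |z| > 1 for every root.
This is linear in z: 1 + (-1.466) z = 0  =>  z = -1/(-1.466) = 0.682128,  |z| = 0.682128.
Moduli of all roots: 0.6821.
All moduli strictly greater than 1? No.
Verdict: Not stationary.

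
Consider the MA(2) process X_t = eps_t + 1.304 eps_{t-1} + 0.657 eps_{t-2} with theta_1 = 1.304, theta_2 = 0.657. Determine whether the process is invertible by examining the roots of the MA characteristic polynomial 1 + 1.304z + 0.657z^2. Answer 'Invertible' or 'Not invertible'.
\text{Invertible}

The MA(q) characteristic polynomial is P(z) = 1 + 1.304z + 0.657z^2.
Invertibility requires all roots to lie outside the unit circle, i.e. |z| > 1 for every root.
Set 1 + (1.304) z + (0.657) z^2 = 0, i.e. a z^2 + b z + c = 0 with a = 0.657, b = 1.304, c = 1.
Discriminant D = b^2 - 4ac = (1.304)^2 - 4*(0.657)*1 = 1.700416 - (2.628) = -0.927584.
D < 0, so the roots are the complex-conjugate pair z = (-b +/- i sqrt(-D)) / (2a) = -0.9924 +/- 0.733i.
For a conjugate pair |z|^2 = z * conj(z) = (product of roots) = c/a = 1/(0.657) = 1.52207, so |z| = sqrt(1.52207) = 1.2337 for both roots.
Moduli of all roots: 1.2337, 1.2337.
All moduli strictly greater than 1? Yes.
Verdict: Invertible.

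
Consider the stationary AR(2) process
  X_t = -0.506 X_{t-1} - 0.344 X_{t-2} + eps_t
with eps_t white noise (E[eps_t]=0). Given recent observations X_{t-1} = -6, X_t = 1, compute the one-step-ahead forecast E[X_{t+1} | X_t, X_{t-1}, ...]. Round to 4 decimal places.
E[X_{t+1} \mid \mathcal F_t] = 1.5580

For an AR(p) model X_t = c + sum_i phi_i X_{t-i} + eps_t, the
one-step-ahead conditional mean is
  E[X_{t+1} | X_t, ...] = c + sum_i phi_i X_{t+1-i}.
Substitute known values:
  E[X_{t+1} | ...] = (-0.506) * (1) + (-0.344) * (-6)
                   = 1.5580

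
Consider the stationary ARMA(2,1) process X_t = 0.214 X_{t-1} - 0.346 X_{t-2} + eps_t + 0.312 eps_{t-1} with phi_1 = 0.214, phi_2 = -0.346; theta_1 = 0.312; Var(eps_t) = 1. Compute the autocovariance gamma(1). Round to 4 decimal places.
\gamma(1) = 0.4535

Multiply the model equation by X_{t-k} and take expectations. With theta_0 = psi_0 = 1 and psi_j the MA(infinity) weights, this gives
  gamma(k) - sum_i phi_i gamma(k-i) = c_k,
  c_k = sigma^2 * sum_{j=k..q} theta_j psi_{j-k}   (c_k = 0 for k > q),
using gamma(-m) = gamma(m).
psi-weights needed (psi_j = theta_j + sum_i phi_i psi_{j-i}):
  psi_1 = theta_1 + phi_1 = 0.312 + (0.214) = 0.526
Right-hand sides:
  c_0 = sigma^2 (1 + theta_1 psi_1) = 1 * (1 + (0.312)(0.526)) = 1 * 1.164112 = 1.164112
  c_1 = sigma^2 theta_1 = 1 * (0.312) = 0.312
  c_2 = 0
Equations for k = 0, 1, 2 (AR order 2, c_2 = 0):
  (E0) gamma(0) = phi_1 gamma(1) + phi_2 gamma(2) + c_0
  (E1) gamma(1) = phi_1 gamma(0) + phi_2 gamma(1) + c_1
  (E2) gamma(2) = phi_1 gamma(1) + phi_2 gamma(0)
From (E1): gamma(1) = A gamma(0) + B with
  A = phi_1 / (1 - phi_2) = 0.214 / 1.346 = 0.15899,   B = c_1 / (1 - phi_2) = 0.312 / 1.346 = 0.231798.
Insert (E2) into (E0): gamma(0) (1 - phi_2^2) = phi_1 (1 + phi_2) gamma(1) + c_0.
  phi_1 (1 + phi_2) = (0.214)(0.654) = 0.139956,   1 - phi_2^2 = 0.880284.
Replace gamma(1) by A gamma(0) + B and collect gamma(0):
  gamma(0) [0.880284 - (0.139956)(0.15899)] = (0.139956)(0.231798) + 1.164112
  gamma(0) * 0.858032 = 1.196554
  gamma(0) = 1.196554 / 0.858032 = 1.394532.
  gamma(1) = A gamma(0) + B = (0.15899)(1.394532) + (0.231798) = 0.453514.
Therefore gamma(1) = 0.4535 (to 4 decimal places).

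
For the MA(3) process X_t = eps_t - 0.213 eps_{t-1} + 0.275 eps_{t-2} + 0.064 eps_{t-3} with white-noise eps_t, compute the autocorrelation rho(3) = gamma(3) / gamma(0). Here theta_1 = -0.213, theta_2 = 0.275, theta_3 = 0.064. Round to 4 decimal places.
\rho(3) = 0.0569

For an MA(q) process with theta_0 = 1, the autocovariance is
  gamma(k) = sigma^2 * sum_{i=0..q-k} theta_i * theta_{i+k},
and rho(k) = gamma(k) / gamma(0). Sigma^2 cancels.
  numerator   = (1)*(0.064) = 0.064.
  denominator = (1)^2 + (-0.213)^2 + (0.275)^2 + (0.064)^2 = 1.12509.
  rho(3) = 0.064 / 1.12509 = 0.0569.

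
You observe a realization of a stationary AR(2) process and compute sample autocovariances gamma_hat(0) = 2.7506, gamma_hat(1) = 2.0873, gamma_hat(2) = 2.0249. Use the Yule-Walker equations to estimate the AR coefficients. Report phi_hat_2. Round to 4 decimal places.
\hat\phi_{2} = 0.3780

The Yule-Walker equations for an AR(p) process read, in matrix form,
  Gamma_p phi = r_p,   with   (Gamma_p)_{ij} = gamma(|i - j|),
                       (r_p)_i = gamma(i),   i,j = 1..p.
Substitute the sample gammas (Toeplitz matrix and right-hand side of size 2):
  Gamma_p = [[2.7506, 2.0873], [2.0873, 2.7506]]
  r_p     = [2.0873, 2.0249]
Written out:
  2.7506 phi_1 + 2.0873 phi_2 = 2.0873
  2.0873 phi_1 + 2.7506 phi_2 = 2.0249
Solve by Cramer's rule:
  det = gamma(0)^2 - gamma(1)^2 = (2.7506)^2 - (2.0873)^2 = 7.56580036 - 4.35682129 = 3.20897907
  phi_hat_1 = [gamma(1) gamma(0) - gamma(1) gamma(2)] / det = [(2.0873)(2.7506) - (2.0873)(2.0249)] / 3.20897907 = 1.51475361 / 3.20897907 = 0.472
  phi_hat_2 = [gamma(0) gamma(2) - gamma(1)^2] / det = [(2.7506)(2.0249) - (2.0873)^2] / 3.20897907 = 1.21286865 / 3.20897907 = 0.378
So phi_hat = [0.4720, 0.3780].
Therefore phi_hat_2 = 0.3780.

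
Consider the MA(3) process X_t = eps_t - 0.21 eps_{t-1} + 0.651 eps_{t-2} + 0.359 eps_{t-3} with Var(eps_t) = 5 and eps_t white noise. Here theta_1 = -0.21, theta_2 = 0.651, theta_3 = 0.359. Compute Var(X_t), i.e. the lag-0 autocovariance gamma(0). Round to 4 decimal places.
\gamma(0) = 7.9839

For an MA(q) process X_t = eps_t + sum_i theta_i eps_{t-i} with
Var(eps_t) = sigma^2, the variance is
  gamma(0) = sigma^2 * (1 + sum_i theta_i^2).
  sum_i theta_i^2 = (-0.21)^2 + (0.651)^2 + (0.359)^2 = 0.0441 + 0.423801 + 0.128881 = 0.596782.
  gamma(0) = 5 * (1 + 0.596782) = 5 * 1.596782 = 7.98391, which rounds to 7.9839.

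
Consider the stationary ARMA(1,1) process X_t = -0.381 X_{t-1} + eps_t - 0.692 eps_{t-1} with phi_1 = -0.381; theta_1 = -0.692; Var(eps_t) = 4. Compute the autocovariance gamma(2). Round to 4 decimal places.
\gamma(2) = 2.4173

Multiply the model equation by X_{t-k} and take expectations. With theta_0 = psi_0 = 1 and psi_j the MA(infinity) weights, this gives
  gamma(k) - sum_i phi_i gamma(k-i) = c_k,
  c_k = sigma^2 * sum_{j=k..q} theta_j psi_{j-k}   (c_k = 0 for k > q),
using gamma(-m) = gamma(m).
psi-weights needed (psi_j = theta_j + sum_i phi_i psi_{j-i}):
  psi_1 = theta_1 + phi_1 = -0.692 + (-0.381) = -1.073
Right-hand sides:
  c_0 = sigma^2 (1 + theta_1 psi_1) = 4 * (1 + (-0.692)(-1.073)) = 4 * 1.742516 = 6.970064
  c_1 = sigma^2 theta_1 = 4 * (-0.692) = -2.768
  c_2 = 0
Equations for k = 0 and k = 1 (AR order 1):
  gamma(0) = phi_1 gamma(1) + c_0
  gamma(1) = phi_1 gamma(0) + c_1
Substituting the second into the first: gamma(0) (1 - phi_1^2) = c_0 + phi_1 c_1, so
  gamma(0) = (c_0 + phi_1 c_1) / (1 - phi_1^2) = (6.970064 + (-0.381)(-2.768)) / (1 - (-0.381)^2) = 8.024672 / 0.854839 = 9.387349.
  gamma(1) = phi_1 gamma(0) + c_1 = (-0.381)(9.387349) + (-2.768) = -6.34458.
For k = 2 (> q): gamma(2) = phi_1 gamma(1) = (-0.381)(-6.34458) = 2.417285.
Therefore gamma(2) = 2.4173 (to 4 decimal places).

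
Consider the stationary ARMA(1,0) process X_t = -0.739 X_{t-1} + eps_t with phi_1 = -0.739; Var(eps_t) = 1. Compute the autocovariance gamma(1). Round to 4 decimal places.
\gamma(1) = -1.6282

Multiply the model equation by X_{t-k} and take expectations. With theta_0 = psi_0 = 1 and psi_j the MA(infinity) weights, this gives
  gamma(k) - sum_i phi_i gamma(k-i) = c_k,
  c_k = sigma^2 * sum_{j=k..q} theta_j psi_{j-k}   (c_k = 0 for k > q),
using gamma(-m) = gamma(m).
Pure AR (q = 0): c_0 = sigma^2 = 1, c_k = 0 for k >= 1.
Equations for k = 0 and k = 1 (AR order 1):
  gamma(0) = phi_1 gamma(1) + c_0
  gamma(1) = phi_1 gamma(0) + c_1
Substituting the second into the first: gamma(0) (1 - phi_1^2) = c_0 + phi_1 c_1, so
  gamma(0) = c_0 / (1 - phi_1^2) = 1 / (1 - (-0.739)^2) = 1 / 0.453879 = 2.20323.
  gamma(1) = phi_1 gamma(0) = (-0.739)(2.20323) = -1.628187.
Therefore gamma(1) = -1.6282 (to 4 decimal places).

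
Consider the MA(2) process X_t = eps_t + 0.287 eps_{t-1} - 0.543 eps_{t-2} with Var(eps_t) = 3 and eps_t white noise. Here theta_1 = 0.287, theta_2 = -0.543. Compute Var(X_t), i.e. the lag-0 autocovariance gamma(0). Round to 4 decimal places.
\gamma(0) = 4.1317

For an MA(q) process X_t = eps_t + sum_i theta_i eps_{t-i} with
Var(eps_t) = sigma^2, the variance is
  gamma(0) = sigma^2 * (1 + sum_i theta_i^2).
  sum_i theta_i^2 = (0.287)^2 + (-0.543)^2 = 0.082369 + 0.294849 = 0.377218.
  gamma(0) = 3 * (1 + 0.377218) = 3 * 1.377218 = 4.131654, which rounds to 4.1317.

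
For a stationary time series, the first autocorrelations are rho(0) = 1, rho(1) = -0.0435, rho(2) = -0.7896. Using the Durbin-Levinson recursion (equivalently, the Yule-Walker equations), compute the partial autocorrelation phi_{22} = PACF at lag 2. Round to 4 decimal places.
\phi_{22} = -0.7930

The PACF at lag k is phi_{kk}, the last component of the solution
to the Yule-Walker system G_k phi = r_k where
  (G_k)_{ij} = rho(|i - j|), (r_k)_i = rho(i), i,j = 1..k.
Equivalently, Durbin-Levinson gives phi_{kk} iteratively:
  phi_{11} = rho(1)
  phi_{kk} = [rho(k) - sum_{j=1..k-1} phi_{k-1,j} rho(k-j)]
            / [1 - sum_{j=1..k-1} phi_{k-1,j} rho(j)],
  phi_{k,j} = phi_{k-1,j} - phi_{kk} phi_{k-1,k-j},  j = 1..k-1.
Step k = 1:
  phi_11 = rho(1) = -0.0435.
Step k = 2:
  phi_22 = [rho(2) - phi_11 rho(1)] / [1 - phi_11 rho(1)] = [-0.7896 - (-0.0435)(-0.0435)] / [1 - (-0.0435)(-0.0435)]
         = -0.79149225 / 0.99810775 = -0.793.
Therefore phi_{22} = -0.7930.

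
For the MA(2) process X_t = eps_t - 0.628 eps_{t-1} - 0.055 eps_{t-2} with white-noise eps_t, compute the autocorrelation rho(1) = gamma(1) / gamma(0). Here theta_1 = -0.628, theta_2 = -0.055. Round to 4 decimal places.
\rho(1) = -0.4247

For an MA(q) process with theta_0 = 1, the autocovariance is
  gamma(k) = sigma^2 * sum_{i=0..q-k} theta_i * theta_{i+k},
and rho(k) = gamma(k) / gamma(0). Sigma^2 cancels.
  numerator   = (1)*(-0.628) + (-0.628)*(-0.055) = -0.59346.
  denominator = (1)^2 + (-0.628)^2 + (-0.055)^2 = 1.397409.
  rho(1) = -0.59346 / 1.397409 = -0.4247.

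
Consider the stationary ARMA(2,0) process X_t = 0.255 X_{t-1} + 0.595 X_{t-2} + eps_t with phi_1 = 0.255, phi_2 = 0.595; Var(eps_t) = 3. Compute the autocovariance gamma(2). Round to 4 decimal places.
\gamma(2) = 5.8136

Multiply the model equation by X_{t-k} and take expectations. With theta_0 = psi_0 = 1 and psi_j the MA(infinity) weights, this gives
  gamma(k) - sum_i phi_i gamma(k-i) = c_k,
  c_k = sigma^2 * sum_{j=k..q} theta_j psi_{j-k}   (c_k = 0 for k > q),
using gamma(-m) = gamma(m).
Pure AR (q = 0): c_0 = sigma^2 = 3, c_k = 0 for k >= 1.
Equations for k = 0, 1, 2 (AR order 2, c_2 = 0):
  (E0) gamma(0) = phi_1 gamma(1) + phi_2 gamma(2) + c_0
  (E1) gamma(1) = phi_1 gamma(0) + phi_2 gamma(1) + c_1
  (E2) gamma(2) = phi_1 gamma(1) + phi_2 gamma(0)
From (E1): gamma(1) = A gamma(0) + B with
  A = phi_1 / (1 - phi_2) = 0.255 / 0.405 = 0.62963,   B = c_1 / (1 - phi_2) = 0 / 0.405 = 0.
Insert (E2) into (E0): gamma(0) (1 - phi_2^2) = phi_1 (1 + phi_2) gamma(1) + c_0.
  phi_1 (1 + phi_2) = (0.255)(1.595) = 0.406725,   1 - phi_2^2 = 0.645975.
Replace gamma(1) by A gamma(0) + B and collect gamma(0):
  gamma(0) [0.645975 - (0.406725)(0.62963)] = c_0 = 3
  gamma(0) * 0.389889 = 3
  gamma(0) = 3 / 0.389889 = 7.6945.
  gamma(1) = A gamma(0) = (0.62963)(7.6945) = 4.844685.
  gamma(2) = phi_1 gamma(1) + phi_2 gamma(0) = (0.255)(4.844685) + (0.595)(7.6945) = 5.813622.
Therefore gamma(2) = 5.8136 (to 4 decimal places).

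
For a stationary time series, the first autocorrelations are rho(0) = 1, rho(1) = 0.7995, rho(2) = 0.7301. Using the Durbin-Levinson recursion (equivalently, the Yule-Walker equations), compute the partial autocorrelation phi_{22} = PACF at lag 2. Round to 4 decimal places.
\phi_{22} = 0.2519

The PACF at lag k is phi_{kk}, the last component of the solution
to the Yule-Walker system G_k phi = r_k where
  (G_k)_{ij} = rho(|i - j|), (r_k)_i = rho(i), i,j = 1..k.
Equivalently, Durbin-Levinson gives phi_{kk} iteratively:
  phi_{11} = rho(1)
  phi_{kk} = [rho(k) - sum_{j=1..k-1} phi_{k-1,j} rho(k-j)]
            / [1 - sum_{j=1..k-1} phi_{k-1,j} rho(j)],
  phi_{k,j} = phi_{k-1,j} - phi_{kk} phi_{k-1,k-j},  j = 1..k-1.
Step k = 1:
  phi_11 = rho(1) = 0.7995.
Step k = 2:
  phi_22 = [rho(2) - phi_11 rho(1)] / [1 - phi_11 rho(1)] = [0.7301 - (0.7995)(0.7995)] / [1 - (0.7995)(0.7995)]
         = 0.09089975 / 0.36079975 = 0.2519.
Therefore phi_{22} = 0.2519.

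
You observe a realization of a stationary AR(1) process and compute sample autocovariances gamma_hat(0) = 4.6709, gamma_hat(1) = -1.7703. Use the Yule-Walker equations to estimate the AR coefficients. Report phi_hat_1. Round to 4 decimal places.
\hat\phi_{1} = -0.3790

The Yule-Walker equations for an AR(p) process read, in matrix form,
  Gamma_p phi = r_p,   with   (Gamma_p)_{ij} = gamma(|i - j|),
                       (r_p)_i = gamma(i),   i,j = 1..p.
Substitute the sample gammas (Toeplitz matrix and right-hand side of size 1):
  Gamma_p = [[4.6709]]
  r_p     = [-1.7703]
With p = 1 this is the single equation gamma(0) phi_1 = gamma(1):
  phi_hat_1 = gamma(1) / gamma(0) = -1.7703 / 4.6709 = -0.3790.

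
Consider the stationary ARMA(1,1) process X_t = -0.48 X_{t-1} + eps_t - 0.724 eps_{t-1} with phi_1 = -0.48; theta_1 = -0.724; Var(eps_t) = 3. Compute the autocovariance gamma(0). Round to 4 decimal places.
\gamma(0) = 8.6508

Multiply the model equation by X_{t-k} and take expectations. With theta_0 = psi_0 = 1 and psi_j the MA(infinity) weights, this gives
  gamma(k) - sum_i phi_i gamma(k-i) = c_k,
  c_k = sigma^2 * sum_{j=k..q} theta_j psi_{j-k}   (c_k = 0 for k > q),
using gamma(-m) = gamma(m).
psi-weights needed (psi_j = theta_j + sum_i phi_i psi_{j-i}):
  psi_1 = theta_1 + phi_1 = -0.724 + (-0.48) = -1.204
Right-hand sides:
  c_0 = sigma^2 (1 + theta_1 psi_1) = 3 * (1 + (-0.724)(-1.204)) = 3 * 1.871696 = 5.615088
  c_1 = sigma^2 theta_1 = 3 * (-0.724) = -2.172
  c_2 = 0
Equations for k = 0 and k = 1 (AR order 1):
  gamma(0) = phi_1 gamma(1) + c_0
  gamma(1) = phi_1 gamma(0) + c_1
Substituting the second into the first: gamma(0) (1 - phi_1^2) = c_0 + phi_1 c_1, so
  gamma(0) = (c_0 + phi_1 c_1) / (1 - phi_1^2) = (5.615088 + (-0.48)(-2.172)) / (1 - (-0.48)^2) = 6.657648 / 0.7696 = 8.65079.
Therefore gamma(0) = 8.6508 (to 4 decimal places).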